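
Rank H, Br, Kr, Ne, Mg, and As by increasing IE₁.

H is in period 1, group 1; Ne is in period 2, group 18; Mg is in period 3, group 2; As is in period 4, group 15; Br is in period 4, group 17; Kr is in period 4, group 18.
Across a period the outer electron is held more tightly (higher IE₁); down a group it sits in a higher shell, more shielded, and comes off more easily.
These span different periods and groups, so the two trends combine.
As > Mg: period and group pull opposite ways; the across-period shift dominates (947 vs 738 kJ/mol).
Br > As: Br lies to the right of As in period 4, so the across-period effect alone puts Br higher.
H > Br: period and group pull opposite ways; the down-group shift dominates (1312 vs 1140 kJ/mol).
Kr > H: the two effects oppose for this pair; the across-period effect wins (1351 vs 1312 kJ/mol).
Ne > Kr: Ne sits above Kr in group 18, so the down-group effect alone puts Ne higher.
Tabulated first ionization energy (kJ/mol): H 1312, Ne 2081, Mg 738, As 947, Br 1140, Kr 1351.
So from lowest to highest: Mg < As < Br < H < Kr < Ne.

Mg, As, Br, H, Kr, Ne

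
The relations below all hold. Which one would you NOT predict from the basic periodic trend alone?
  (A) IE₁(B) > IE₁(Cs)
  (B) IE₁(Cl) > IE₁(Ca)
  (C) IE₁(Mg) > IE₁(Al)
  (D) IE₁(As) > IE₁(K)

(C)

The general trend: first ionization energy increases across a period and decreases down a group.
(A) B (period 2, group 13) vs Cs (period 6, group 1): the stated order agrees with the simple trend.
(B) Cl (period 3, group 17) vs Ca (period 4, group 2): the stated order agrees with the simple trend.
(C) Mg (period 3, group 2) vs Al (period 3, group 13): the stated order contradicts the simple trend.
(D) As (period 4, group 15) vs K (period 4, group 1): the stated order agrees with the simple trend.
The exception is (C): Al's single 3p electron is easier to remove than one from Mg's filled 3s².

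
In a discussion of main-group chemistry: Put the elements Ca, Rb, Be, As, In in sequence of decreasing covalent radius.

Atomic radius shrinks across a period as nuclear charge pulls the same shell inward, and grows down a group as new shells are added.
Here both period and group differ, so the two effects have to be weighed against each other.
As > Be: the two effects oppose for this pair; the down-group effect wins (121 vs 102 pm).
In > As: relative to As, both the across-period and down-group shifts push In's atomic radius up.
Ca > In: period and group pull opposite ways; the across-period shift dominates (171 vs 142 pm).
Rb > Ca: both effects reinforce here, so Rb is clearly the larger of the two.
Tabulated atomic radius (pm): Be 102, Ca 171, As 121, Rb 210, In 142.
So from largest to smallest: Rb > Ca > In > As > Be.

Rb, Ca, In, As, Be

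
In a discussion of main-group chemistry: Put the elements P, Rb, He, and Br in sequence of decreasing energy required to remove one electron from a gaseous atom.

He, Br, P, Rb

He is in period 1, group 18; P is in period 3, group 15; Br is in period 4, group 17; Rb is in period 5, group 1.
Across a period the outer electron is held more tightly (higher IE₁); down a group it sits in a higher shell, more shielded, and comes off more easily.
Here both period and group differ, so the two effects have to be weighed against each other.
P > Rb: both effects reinforce here, so P is clearly the higher of the two.
Br > P: period and group pull opposite ways; the across-period shift dominates (1140 vs 1012 kJ/mol).
He > Br: both effects reinforce here, so He is clearly the higher of the two.
For reference (kJ/mol): He 2372, P 1012, Br 1140, Rb 403.
So from highest to lowest: He > Br > P > Rb.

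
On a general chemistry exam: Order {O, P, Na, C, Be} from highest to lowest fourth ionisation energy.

The fourth ionization energy removes an electron from the +3 ion. For each element: O³⁺ still has 3 valence electrons; P³⁺ still has 2 valence electrons; Na³⁺ is already 2 electrons into the core; C³⁺ still has 1 valence electron; Be³⁺ is already 1 electron into the core.
Breaking into a closed-shell core is much more expensive than removing a leftover valence electron — Na and Be have the largest IE_4 here.
Valence configurations: O³⁺ [He]2s²2p¹, P³⁺ [Ne]3s², C³⁺ [He]2s¹.
Tabulated IE_4 (kJ/mol): O 7469, P 4964, Na 9543, C 6223, Be 21007.
Putting it together, IE_4: P < C < O < Na < Be.

Be > Na > O > C > P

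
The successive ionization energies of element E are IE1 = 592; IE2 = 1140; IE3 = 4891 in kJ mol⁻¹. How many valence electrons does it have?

2

Look for the largest jump between consecutive ionization energies: IE3/IE2 ≈ 4.3, far larger than any earlier ratio.
That jump marks the point where a core electron is being removed. So the atom has 2 valence electrons.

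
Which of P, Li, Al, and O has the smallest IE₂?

Al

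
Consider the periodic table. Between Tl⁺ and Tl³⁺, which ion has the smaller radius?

Tl³⁺

Both ions have Z = 81 protons, but Tl³⁺ has lost more electrons, so its remaining electrons feel a larger effective nuclear charge per electron and are pulled in more tightly.
Higher positive charge → smaller ion, so Tl⁺ > Tl³⁺.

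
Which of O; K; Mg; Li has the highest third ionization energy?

Li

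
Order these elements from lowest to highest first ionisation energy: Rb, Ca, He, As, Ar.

Rb < Ca < As < Ar < He

He is in period 1, group 18; Ar is in period 3, group 18; Ca is in period 4, group 2; As is in period 4, group 15; Rb is in period 5, group 1.
Removing the outermost electron gets harder across a period and easier down a group.
Here both period and group differ, so the two effects have to be weighed against each other.
Ca > Rb: both effects reinforce here, so Ca is clearly the higher of the two.
As > Ca: both are in period 4; the period trend gives As the larger value.
Ar > As: relative to As, both the across-period and down-group shifts push Ar's first ionization energy up.
He > Ar: He sits above Ar in group 18, so the down-group effect alone puts He higher.
Tabulated first ionization energy (kJ/mol): He 2372, Ar 1521, Ca 590, As 947, Rb 403.
So from lowest to highest: Rb < Ca < As < Ar < He.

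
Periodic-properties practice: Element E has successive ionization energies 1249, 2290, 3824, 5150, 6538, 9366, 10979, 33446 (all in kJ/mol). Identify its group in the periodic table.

Group 17

Look for the largest jump between consecutive ionization energies: IE8/IE7 ≈ 3.0, far larger than any earlier ratio.
That jump marks the point where a core electron is being removed. So the atom has 7 valence electrons.
A main-group element with 7 valence electrons is in group 17.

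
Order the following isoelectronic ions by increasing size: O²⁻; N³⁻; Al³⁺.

Al³⁺ < O²⁻ < N³⁻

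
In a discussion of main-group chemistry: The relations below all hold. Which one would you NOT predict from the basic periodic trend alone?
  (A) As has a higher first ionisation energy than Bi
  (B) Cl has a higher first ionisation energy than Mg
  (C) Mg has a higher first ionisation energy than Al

(C)

The general trend: first ionisation energy increases across a period and decreases down a group.
(A) As (period 4, group 15) vs Bi (period 6, group 15): the stated order agrees with the simple trend.
(B) Cl (period 3, group 17) vs Mg (period 3, group 2): the stated order agrees with the simple trend.
(C) Mg (period 3, group 2) vs Al (period 3, group 13): the stated order contradicts the simple trend.
The exception is (C): Al's single 3p electron is easier to remove than one from Mg's filled 3s².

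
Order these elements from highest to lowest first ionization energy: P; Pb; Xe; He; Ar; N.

First ionization energy rises across a period (greater Z_eff holds electrons more tightly) and falls down a group (valence electrons are farther from the nucleus).
Here both period and group differ, so the two effects have to be weighed against each other.
P > Pb: both effects reinforce here, so P is clearly the higher of the two.
Xe > P: period and group pull opposite ways; the across-period shift dominates (1170 vs 1012 kJ/mol).
N > Xe: the two effects oppose for this pair; the down-group effect wins (1402 vs 1170 kJ/mol).
Ar > N: period and group pull opposite ways; the across-period shift dominates (1521 vs 1402 kJ/mol).
He > Ar: they share group 18; the group trend gives He the larger value.
For reference (kJ/mol): He 2372, N 1402, P 1012, Ar 1521, Xe 1170, Pb 716.
So from highest to lowest: He > Ar > N > Xe > P > Pb.

He > Ar > N > Xe > P > Pb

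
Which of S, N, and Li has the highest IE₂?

After 1 electron has been removed, what remains? S⁺ still has 5 valence electrons; N⁺ still has 4 valence electrons; Li⁺ is the bare [He] core.
Pulling an electron out of a noble-gas core costs far more than removing a remaining valence electron, so Li sits at the high end of IE_2.
Valence configurations: S⁺ [Ne]3s²3p³, N⁺ [He]2s²2p².
Approximate IE_2 values (kJ/mol): S 2252, N 2856, Li 7298.
Hence IE_2: S < N < Li.

Li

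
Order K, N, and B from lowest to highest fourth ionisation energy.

K < N < B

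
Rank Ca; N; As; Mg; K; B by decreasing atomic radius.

B is in period 2, group 13; N is in period 2, group 15; Mg is in period 3, group 2; K is in period 4, group 1; Ca is in period 4, group 2; As is in period 4, group 15.
Radius decreases left→right (rising Z_eff, same n) and increases top→bottom (higher n).
Neither a single period nor a single group — weigh both effects.
B > N: both are in period 2; the period trend gives B the larger value.
As > B: the two effects oppose for this pair; the down-group effect wins (121 vs 85 pm).
Mg > As: the two effects oppose for this pair; the across-period effect wins (139 vs 121 pm).
Ca > Mg: they share group 2; the group trend gives Ca the larger value.
K > Ca: both are in period 4; the period trend gives K the larger value.
For reference (pm): B 85, N 71, Mg 139, K 196, Ca 171, As 121.
So from largest to smallest: K > Ca > Mg > As > B > N.

K > Ca > Mg > As > B > N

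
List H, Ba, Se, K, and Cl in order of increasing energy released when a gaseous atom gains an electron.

Ba < K < H < Se < Cl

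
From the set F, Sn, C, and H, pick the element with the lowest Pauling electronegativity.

Sn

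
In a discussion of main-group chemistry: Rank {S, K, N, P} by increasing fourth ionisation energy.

The fourth ionization energy removes an electron from the +3 ion. For each element: S³⁺ still has 3 valence electrons; K³⁺ is already 2 electrons into the core; N³⁺ still has 2 valence electrons; P³⁺ still has 2 valence electrons.
Usually core removal costs more than valence removal, but here the competition is close: a tightly held n=2 valence electron can cost more to remove than an n=3 core electron, so the actual values have to decide it.
Valence configurations: S³⁺ [Ne]3s²3p¹, N³⁺ [He]2s², P³⁺ [Ne]3s².
S³⁺ loses a lone 3p electron whereas P³⁺ must break into a filled 3s² pair, so IE_4(P) > IE_4(S) even though S has the higher nuclear charge.
Tabulated IE_4 (kJ/mol): S 4556, K 5877, N 7475, P 4964.
So the fourth ionization energies run S < P < K < N.

S, P, K, N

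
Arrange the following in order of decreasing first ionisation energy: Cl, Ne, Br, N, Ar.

N is in period 2, group 15; Ne is in period 2, group 18; Cl is in period 3, group 17; Ar is in period 3, group 18; Br is in period 4, group 17.
Across a period the outer electron is held more tightly (higher IE₁); down a group it sits in a higher shell, more shielded, and comes off more easily.
Neither a single period nor a single group — weigh both effects.
Cl > Br: they share group 17; the group trend gives Cl the larger value.
N > Cl: period and group pull opposite ways; the down-group shift dominates (1402 vs 1251 kJ/mol).
Ar > N: period and group pull opposite ways; the across-period shift dominates (1521 vs 1402 kJ/mol).
Ne > Ar: they share group 18; the group trend gives Ne the larger value.
For reference (kJ/mol): N 1402, Ne 2081, Cl 1251, Ar 1521, Br 1140.
So from highest to lowest: Ne > Ar > N > Cl > Br.

Ne > Ar > N > Cl > Br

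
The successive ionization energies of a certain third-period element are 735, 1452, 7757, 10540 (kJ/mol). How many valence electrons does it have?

2

Look for the largest jump between consecutive ionization energies: IE3/IE2 ≈ 5.3, far larger than any earlier ratio.
That jump marks the point where a core electron is being removed. So the atom has 2 valence electrons.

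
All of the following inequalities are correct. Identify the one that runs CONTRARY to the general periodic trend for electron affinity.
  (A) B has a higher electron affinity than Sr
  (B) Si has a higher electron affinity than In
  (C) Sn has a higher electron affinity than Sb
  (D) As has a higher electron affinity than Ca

(C)

The general trend: electron affinity increases across a period and decreases down a group.
(A) B (period 2, group 13) vs Sr (period 5, group 2): the stated order agrees with the simple trend.
(B) Si (period 3, group 14) vs In (period 5, group 13): the stated order agrees with the simple trend.
(C) Sn (period 5, group 14) vs Sb (period 5, group 15): the stated order contradicts the simple trend.
(D) As (period 4, group 15) vs Ca (period 4, group 2): the stated order agrees with the simple trend.
The exception is (C): adding an electron to Sb's half-filled 5p³ is unfavourable, so Sn has the more exothermic EA.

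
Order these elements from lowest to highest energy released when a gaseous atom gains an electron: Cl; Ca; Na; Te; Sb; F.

Ca < Na < Sb < Te < F < Cl

Atoms with high Z_eff and room in the valence shell (especially the halogens) have the most exothermic electron affinities.
Neither a single period nor a single group — weigh both effects.
Na > Ca: the two effects oppose for this pair; the down-group effect wins (53 vs 2 kJ/mol).
Sb > Na: the two effects oppose for this pair; the across-period effect wins (103 vs 53 kJ/mol).
Te > Sb: both are in period 5; the period trend gives Te the larger value.
F > Te: relative to Te, both the across-period and down-group shifts push F's electron affinity up.
Cl > F: this pair runs against the simple trend — see the exception note.
Note the exception: Cl has a higher electron affinity than F, contrary to the simple trend — F's small 2p subshell makes the incoming electron feel strong e⁻–e⁻ repulsion, so Cl actually releases more energy on gaining an electron.
Tabulated electron affinity (kJ/mol): F 328, Na 53, Cl 349, Ca 2, Sb 103, Te 190.
So from lowest to highest: Ca < Na < Sb < Te < F < Cl.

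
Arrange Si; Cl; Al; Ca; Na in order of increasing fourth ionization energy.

Consider each +3 ion: Si³⁺ still has 1 valence electron; Cl³⁺ still has 4 valence electrons; Al³⁺ is the bare [Ne] core; Ca³⁺ is already 1 electron into the core; Na³⁺ is already 2 electrons into the core.
Pulling an electron out of a noble-gas core costs far more than removing a remaining valence electron, so Ca, Na and Al sit at the high end of IE_4.
Valence configurations: Si³⁺ [Ne]3s¹, Cl³⁺ [Ne]3s²3p².
Tabulated IE_4 (kJ/mol): Si 4356, Cl 5159, Al 11577, Ca 6491, Na 9543.
Putting it together, IE_4: Si < Cl < Ca < Na < Al.

Si < Cl < Ca < Na < Al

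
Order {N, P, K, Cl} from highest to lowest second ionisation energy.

K > N > Cl > P

The second ionization energy removes an electron from the +1 ion. For each element: N⁺ still has 4 valence electrons; P⁺ still has 4 valence electrons; K⁺ is the bare [Ar] core; Cl⁺ still has 6 valence electrons.
Pulling an electron out of a noble-gas core costs far more than removing a remaining valence electron, so K sits at the high end of IE_2.
Valence configurations: N⁺ [He]2s²2p², P⁺ [Ne]3s²3p², Cl⁺ [Ne]3s²3p⁴.
Tabulated IE_2 (kJ/mol): N 2856, P 1907, K 3052, Cl 2298.
Putting it together, IE_2: P < Cl < N < K.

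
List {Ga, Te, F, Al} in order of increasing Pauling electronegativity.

F is in period 2, group 17; Al is in period 3, group 13; Ga is in period 4, group 13; Te is in period 5, group 16.
EN rises left→right (higher Z_eff, smaller atoms) and falls top→bottom (larger, more shielded atoms).
Neither a single period nor a single group — weigh both effects.
Ga > Al: this pair runs against the simple trend — see the exception note.
Te > Ga: period and group pull opposite ways; the across-period shift dominates (2.10 vs 1.81).
F > Te: both effects reinforce here, so F is clearly the higher of the two.
Note the exception: Ga has a higher electronegativity than Al, contrary to the simple trend — poor shielding by filled d (and f) subshells raises the heavier element's effective nuclear charge more than the simple down-group trend predicts.
Tabulated electronegativity (Pauling): F 3.98, Al 1.61, Ga 1.81, Te 2.10.
So from lowest to highest: Al < Ga < Te < F.

Al < Ga < Te < F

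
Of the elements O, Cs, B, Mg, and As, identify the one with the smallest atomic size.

Moving right in a period, electrons are added to the same shell under a stronger nuclear pull, so atoms get smaller; moving down, a new shell is opened and atoms get larger.
These span different periods and groups, so the two trends combine.
B > O: both are in period 2; the period trend gives B the larger value.
As > B: period and group pull opposite ways; the down-group shift dominates (121 vs 85 pm).
Mg > As: period and group pull opposite ways; the across-period shift dominates (139 vs 121 pm).
Cs > Mg: relative to Mg, both the across-period and down-group shifts push Cs's atomic radius up.
For reference (pm): B 85, O 63, Mg 139, As 121, Cs 232.
The smallest atomic size among these belongs to O.

O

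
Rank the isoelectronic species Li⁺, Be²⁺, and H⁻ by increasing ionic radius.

Be²⁺, Li⁺, H⁻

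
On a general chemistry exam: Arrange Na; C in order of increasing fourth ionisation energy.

C < Na

Consider each +3 ion: Na³⁺ is already 2 electrons into the core; C³⁺ still has 1 valence electron.
Pulling an electron out of a noble-gas core costs far more than removing a remaining valence electron, so Na sits at the high end of IE_4.
Approximate IE_4 values (kJ/mol): Na 9543, C 6223.
Putting it together, IE_4: C < Na.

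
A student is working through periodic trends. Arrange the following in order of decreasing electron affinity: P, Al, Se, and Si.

Se, Si, P, Al

Atoms with high Z_eff and room in the valence shell (especially the halogens) have the most exothermic electron affinities.
These span different periods and groups, so the two trends combine.
P > Al: P lies to the right of Al in period 3, so the across-period effect alone puts P higher.
Si > P: this pair runs against the simple trend — see the exception note.
Se > Si: the two effects oppose for this pair; the across-period effect wins (195 vs 134 kJ/mol).
Note the exception: Si has a higher electron affinity than P, contrary to the simple trend — adding an electron to P's half-filled 3p³ is unfavourable, so Si (3p²) has the more exothermic EA.
Approximate values (kJ/mol): Al 42, Si 134, P 72, Se 195.
So from highest to lowest: Se > Si > P > Al.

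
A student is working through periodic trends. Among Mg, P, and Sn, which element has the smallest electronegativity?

Mg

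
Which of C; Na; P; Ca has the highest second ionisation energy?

Na

Consider each +1 ion: C⁺ still has 3 valence electrons; Na⁺ is the bare [Ne] core; P⁺ still has 4 valence electrons; Ca⁺ still has 1 valence electron.
Pulling an electron out of a noble-gas core costs far more than removing a remaining valence electron, so Na sits at the high end of IE_2.
Valence configurations: C⁺ [He]2s²2p¹, P⁺ [Ne]3s²3p², Ca⁺ [Ar]4s¹.
The numbers (kJ/mol): C 2353, Na 4562, P 1907, Ca 1145.
Overall IE_2 order: Ca < P < C < Na.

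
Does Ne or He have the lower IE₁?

He is in period 1, group 18; Ne is in period 2, group 18.
IE₁ increases left→right with effective nuclear charge and decreases top→bottom as the valence shell moves farther out.
All are in group 18, so first ionization energy increases up the group.
So Ne has the lower IE₁ (Ne < He).

Ne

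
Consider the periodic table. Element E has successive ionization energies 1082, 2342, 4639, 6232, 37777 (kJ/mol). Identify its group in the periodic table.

Group 14

Look for the largest jump between consecutive ionization energies: IE5/IE4 ≈ 6.1, far larger than any earlier ratio.
That jump marks the point where a core electron is being removed. So the atom has 4 valence electrons.
A main-group element with 4 valence electrons is in group 14.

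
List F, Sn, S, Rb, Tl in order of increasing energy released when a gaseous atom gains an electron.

Tl < Rb < Sn < S < F

F is in period 2, group 17; S is in period 3, group 16; Rb is in period 5, group 1; Sn is in period 5, group 14; Tl is in period 6, group 13.
Atoms with high Z_eff and room in the valence shell (especially the halogens) have the most exothermic electron affinities.
These span different periods and groups, so the two trends combine.
Rb > Tl: the two effects oppose for this pair; the down-group effect wins (47 vs 19 kJ/mol).
Sn > Rb: Sn lies to the right of Rb in period 5, so the across-period effect alone puts Sn higher.
S > Sn: both effects reinforce here, so S is clearly the higher of the two.
F > S: both effects reinforce here, so F is clearly the higher of the two.
Approximate values (kJ/mol): F 328, S 200, Rb 47, Sn 107, Tl 19.
So from lowest to highest: Tl < Rb < Sn < S < F.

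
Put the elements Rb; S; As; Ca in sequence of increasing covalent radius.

S is in period 3, group 16; Ca is in period 4, group 2; As is in period 4, group 15; Rb is in period 5, group 1.
Atomic radius shrinks across a period as nuclear charge pulls the same shell inward, and grows down a group as new shells are added.
Here both period and group differ, so the two effects have to be weighed against each other.
As > S: both effects reinforce here, so As is clearly the larger of the two.
Ca > As: Ca lies to the left of As in period 4, so the across-period effect alone puts Ca larger.
Rb > Ca: both effects reinforce here, so Rb is clearly the larger of the two.
Approximate values (pm): S 103, Ca 171, As 121, Rb 210.
So from smallest to largest: S < As < Ca < Rb.

S < As < Ca < Rb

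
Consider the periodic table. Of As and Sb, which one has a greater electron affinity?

Sb

As is in period 4, group 15; Sb is in period 5, group 15.
Atoms with high Z_eff and room in the valence shell (especially the halogens) have the most exothermic electron affinities.
All are in group 15; the group trend (electron affinity increases up the group) applies, with the exception below.
Note the exception: Sb has a higher electron affinity than As, contrary to the simple trend — both are half-filled np³, but the pairing/repulsion penalty for the added electron shrinks as the p orbitals become larger and more diffuse down the group, and for Sb that outweighs the weaker nuclear attraction.
Tabulated electron affinity (kJ/mol): As 78, Sb 103.
So Sb has the greater electron affinity (Sb > As).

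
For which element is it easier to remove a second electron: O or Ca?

Ca

After 1 electron has been removed, what remains? O⁺ still has 5 valence electrons; Ca⁺ still has 1 valence electron.
All are still removing valence electrons, so compare the +1 ions as you would atoms: IE_2 generally rises across a period (higher Z_eff) and falls down a group (larger shell), subject to the usual subshell exceptions.
Valence configurations: O⁺ [He]2s²2p³, Ca⁺ [Ar]4s¹.
Approximate IE_2 values (kJ/mol): O 3388, Ca 1145.
Overall IE_2 order: Ca < O.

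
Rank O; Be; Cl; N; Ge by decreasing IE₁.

N > O > Cl > Be > Ge

Be is in period 2, group 2; N is in period 2, group 15; O is in period 2, group 16; Cl is in period 3, group 17; Ge is in period 4, group 14.
IE₁ increases left→right with effective nuclear charge and decreases top→bottom as the valence shell moves farther out.
Neither a single period nor a single group — weigh both effects.
Be > Ge: period and group pull opposite ways; the down-group shift dominates (900 vs 762 kJ/mol).
Cl > Be: period and group pull opposite ways; the across-period shift dominates (1251 vs 900 kJ/mol).
O > Cl: the two effects oppose for this pair; the down-group effect wins (1314 vs 1251 kJ/mol).
N > O: this pair runs against the simple trend — see the exception note.
Note the exception: N has a higher first ionization energy than O, contrary to the simple trend — pairing an electron in O's 2p⁴ costs repulsion energy, so O ionizes more easily than half-filled N (2p³).
Tabulated first ionization energy (kJ/mol): Be 900, N 1402, O 1314, Cl 1251, Ge 762.
So from highest to lowest: N > O > Cl > Be > Ge.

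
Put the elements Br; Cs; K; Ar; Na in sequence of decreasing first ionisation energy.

Na is in period 3, group 1; Ar is in period 3, group 18; K is in period 4, group 1; Br is in period 4, group 17; Cs is in period 6, group 1.
Across a period the outer electron is held more tightly (higher IE₁); down a group it sits in a higher shell, more shielded, and comes off more easily.
Here both period and group differ, so the two effects have to be weighed against each other.
K > Cs: they share group 1; the group trend gives K the larger value.
Na > K: they share group 1; the group trend gives Na the larger value.
Br > Na: the two effects oppose for this pair; the across-period effect wins (1140 vs 496 kJ/mol).
Ar > Br: relative to Br, both the across-period and down-group shifts push Ar's first ionization energy up.
Approximate values (kJ/mol): Na 496, Ar 1521, K 419, Br 1140, Cs 376.
So from highest to lowest: Ar > Br > Na > K > Cs.

Ar > Br > Na > K > Cs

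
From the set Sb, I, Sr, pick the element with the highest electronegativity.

Sr is in period 5, group 2; Sb is in period 5, group 15; I is in period 5, group 17.
Smaller atoms with higher effective nuclear charge are more electronegative.
All lie in period 5, so electronegativity increases left to right.
The highest electronegativity among these belongs to I.

I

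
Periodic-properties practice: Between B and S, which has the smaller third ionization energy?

The third ionization energy removes an electron from the +2 ion. For each element: B²⁺ still has 1 valence electron; S²⁺ still has 4 valence electrons.
All are still removing valence electrons, so compare the +2 ions as you would atoms: IE_3 generally rises across a period (higher Z_eff) and falls down a group (larger shell), subject to the usual subshell exceptions.
Valence configurations: B²⁺ [He]2s¹, S²⁺ [Ne]3s²3p².
Approximate IE_3 values (kJ/mol): B 3660, S 3357.
So the third ionization energies run S < B.

S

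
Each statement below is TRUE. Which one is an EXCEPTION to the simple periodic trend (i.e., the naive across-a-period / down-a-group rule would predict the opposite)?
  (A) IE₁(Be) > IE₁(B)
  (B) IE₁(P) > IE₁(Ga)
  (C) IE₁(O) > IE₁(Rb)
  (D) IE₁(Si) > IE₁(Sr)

(A)

The general trend: first ionisation energy increases across a period and decreases down a group.
(A) Be (period 2, group 2) vs B (period 2, group 13): the stated order contradicts the simple trend.
(B) P (period 3, group 15) vs Ga (period 4, group 13): the stated order agrees with the simple trend.
(C) O (period 2, group 16) vs Rb (period 5, group 1): the stated order agrees with the simple trend.
(D) Si (period 3, group 14) vs Sr (period 5, group 2): the stated order agrees with the simple trend.
The exception is (A): removing B's lone 2p electron is easier than breaking Be's filled 2s².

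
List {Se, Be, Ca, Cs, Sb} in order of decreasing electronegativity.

Se, Sb, Be, Ca, Cs

Atoms toward the upper right of the periodic table pull bonding electrons most strongly.
Neither a single period nor a single group — weigh both effects.
Ca > Cs: both effects reinforce here, so Ca is clearly the higher of the two.
Be > Ca: Be sits above Ca in group 2, so the down-group effect alone puts Be higher.
Sb > Be: period and group pull opposite ways; the across-period shift dominates (2.05 vs 1.57).
Se > Sb: relative to Sb, both the across-period and down-group shifts push Se's electronegativity up.
Tabulated electronegativity (Pauling): Be 1.57, Ca 1.00, Se 2.55, Sb 2.05, Cs 0.79.
So from highest to lowest: Se > Sb > Be > Ca > Cs.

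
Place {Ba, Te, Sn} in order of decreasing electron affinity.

Te > Sn > Ba

Sn is in period 5, group 14; Te is in period 5, group 16; Ba is in period 6, group 2.
Electron affinity generally becomes more exothermic across a period toward the halogens and less exothermic down a group.
These span different periods and groups, so the two trends combine.
Sn > Ba: both effects reinforce here, so Sn is clearly the higher of the two.
Te > Sn: both are in period 5; the period trend gives Te the larger value.
Approximate values (kJ/mol): Sn 107, Te 190, Ba 14.
So from highest to lowest: Te > Sn > Ba.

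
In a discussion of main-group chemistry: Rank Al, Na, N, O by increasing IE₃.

After 2 electrons have been removed, what remains? Al²⁺ still has 1 valence electron; Na²⁺ is already 1 electron into the core; N²⁺ still has 3 valence electrons; O²⁺ still has 4 valence electrons.
Breaking into a closed-shell core is much more expensive than removing a leftover valence electron — Na has the largest IE_3 here.
Valence configurations: Al²⁺ [Ne]3s¹, N²⁺ [He]2s²2p¹, O²⁺ [He]2s²2p².
Approximate IE_3 values (kJ/mol): Al 2745, Na 6910, N 4578, O 5300.
So the third ionization energies run Al < N < O < Na.

Al, N, O, Na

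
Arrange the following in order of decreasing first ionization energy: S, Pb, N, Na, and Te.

N, S, Te, Pb, Na

N is in period 2, group 15; Na is in period 3, group 1; S is in period 3, group 16; Te is in period 5, group 16; Pb is in period 6, group 14.
Removing the outermost electron gets harder across a period and easier down a group.
Here both period and group differ, so the two effects have to be weighed against each other.
Pb > Na: the two effects oppose for this pair; the across-period effect wins (716 vs 496 kJ/mol).
Te > Pb: both effects reinforce here, so Te is clearly the higher of the two.
S > Te: S sits above Te in group 16, so the down-group effect alone puts S higher.
N > S: the two effects oppose for this pair; the down-group effect wins (1402 vs 1000 kJ/mol).
Tabulated first ionization energy (kJ/mol): N 1402, Na 496, S 1000, Te 869, Pb 716.
So from highest to lowest: N > S > Te > Pb > Na.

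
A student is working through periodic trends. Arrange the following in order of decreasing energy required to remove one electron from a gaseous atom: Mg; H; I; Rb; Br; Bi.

H, Br, I, Mg, Bi, Rb

H is in period 1, group 1; Mg is in period 3, group 2; Br is in period 4, group 17; Rb is in period 5, group 1; I is in period 5, group 17; Bi is in period 6, group 15.
IE₁ increases left→right with effective nuclear charge and decreases top→bottom as the valence shell moves farther out.
These span different periods and groups, so the two trends combine.
Bi > Rb: the two effects oppose for this pair; the across-period effect wins (703 vs 403 kJ/mol).
Mg > Bi: the two effects oppose for this pair; the down-group effect wins (738 vs 703 kJ/mol).
I > Mg: period and group pull opposite ways; the across-period shift dominates (1008 vs 738 kJ/mol).
Br > I: Br sits above I in group 17, so the down-group effect alone puts Br higher.
H > Br: period and group pull opposite ways; the down-group shift dominates (1312 vs 1140 kJ/mol).
Tabulated first ionization energy (kJ/mol): H 1312, Mg 738, Br 1140, Rb 403, I 1008, Bi 703.
So from highest to lowest: H > Br > I > Mg > Bi > Rb.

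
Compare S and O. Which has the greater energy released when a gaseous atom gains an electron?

S

EA tends to increase across a period and decrease down a group, though the pattern is less regular than for IE or radius.
All are in group 16; the group trend (electron affinity increases up the group) applies, with the exception below.
Note the exception: S has a higher electron affinity than O, contrary to the simple trend — the compact 2p subshell of O repels the added electron more than S's larger 3p does.
For reference (kJ/mol): O 141, S 200.
So S has the greater energy released when a gaseous atom gains an electron (S > O).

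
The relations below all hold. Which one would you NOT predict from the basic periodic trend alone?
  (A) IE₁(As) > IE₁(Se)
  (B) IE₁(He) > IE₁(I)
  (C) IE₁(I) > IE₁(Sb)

(A)

The general trend: first ionization energy increases across a period and decreases down a group.
(A) As (period 4, group 15) vs Se (period 4, group 16): the stated order contradicts the simple trend.
(B) He (period 1, group 18) vs I (period 5, group 17): the stated order agrees with the simple trend.
(C) I (period 5, group 17) vs Sb (period 5, group 15): the stated order agrees with the simple trend.
The exception is (A): Se (4p⁴) ionizes more easily than half-filled As (4p³).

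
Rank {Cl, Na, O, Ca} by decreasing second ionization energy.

The second ionization energy removes an electron from the +1 ion. For each element: Cl⁺ still has 6 valence electrons; Na⁺ is the bare [Ne] core; O⁺ still has 5 valence electrons; Ca⁺ still has 1 valence electron.
Core electrons are held far more tightly than valence electrons, so Na tops the IE_2 order.
Valence configurations: Cl⁺ [Ne]3s²3p⁴, O⁺ [He]2s²2p³, Ca⁺ [Ar]4s¹.
Tabulated IE_2 (kJ/mol): Cl 2298, Na 4562, O 3388, Ca 1145.
Overall IE_2 order: Ca < Cl < O < Na.

Na > O > Cl > Ca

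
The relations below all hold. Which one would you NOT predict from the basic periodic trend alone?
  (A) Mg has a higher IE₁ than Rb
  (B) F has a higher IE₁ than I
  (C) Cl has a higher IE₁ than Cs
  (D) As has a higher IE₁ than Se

(D)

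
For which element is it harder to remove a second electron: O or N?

IE_2 is the cost of taking one more electron from the +1 cation: O⁺ still has 5 valence electrons; N⁺ still has 4 valence electrons.
All are still removing valence electrons, so compare the +1 ions as you would atoms: IE_2 generally rises across a period (higher Z_eff) and falls down a group (larger shell), subject to the usual subshell exceptions.
Valence configurations: O⁺ [He]2s²2p³, N⁺ [He]2s²2p².
The numbers (kJ/mol): O 3388, N 2856.
Overall IE_2 order: N < O.

O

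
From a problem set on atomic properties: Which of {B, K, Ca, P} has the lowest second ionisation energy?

Consider each +1 ion: B⁺ still has 2 valence electrons; K⁺ is the bare [Ar] core; Ca⁺ still has 1 valence electron; P⁺ still has 4 valence electrons.
Pulling an electron out of a noble-gas core costs far more than removing a remaining valence electron, so K sits at the high end of IE_2.
Valence configurations: B⁺ [He]2s², Ca⁺ [Ar]4s¹, P⁺ [Ne]3s²3p².
The numbers (kJ/mol): B 2427, K 3052, Ca 1145, P 1907.
Putting it together, IE_2: Ca < P < B < K.

Ca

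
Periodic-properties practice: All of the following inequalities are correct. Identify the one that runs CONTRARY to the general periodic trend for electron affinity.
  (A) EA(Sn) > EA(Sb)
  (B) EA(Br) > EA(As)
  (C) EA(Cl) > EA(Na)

(A)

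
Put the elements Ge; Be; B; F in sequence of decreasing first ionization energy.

F, Be, B, Ge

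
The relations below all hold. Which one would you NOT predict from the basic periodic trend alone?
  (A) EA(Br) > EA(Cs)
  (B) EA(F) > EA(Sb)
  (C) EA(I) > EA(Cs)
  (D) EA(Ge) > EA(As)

(D)

The general trend: electron affinity increases across a period and decreases down a group.
(A) Br (period 4, group 17) vs Cs (period 6, group 1): the stated order agrees with the simple trend.
(B) F (period 2, group 17) vs Sb (period 5, group 15): the stated order agrees with the simple trend.
(C) I (period 5, group 17) vs Cs (period 6, group 1): the stated order agrees with the simple trend.
(D) Ge (period 4, group 14) vs As (period 4, group 15): the stated order contradicts the simple trend.
The exception is (D): adding an electron to As's half-filled 4p³ is unfavourable, so Ge (4p²) has the more exothermic EA.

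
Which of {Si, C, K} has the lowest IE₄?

Si

IE_4 is the cost of taking one more electron from the +3 cation: Si³⁺ still has 1 valence electron; C³⁺ still has 1 valence electron; K³⁺ is already 2 electrons into the core.
Usually core removal costs more than valence removal, but here the competition is close: a tightly held n=2 valence electron can cost more to remove than an n=3 core electron, so the actual values have to decide it.
Valence configurations: Si³⁺ [Ne]3s¹, C³⁺ [He]2s¹.
Approximate IE_4 values (kJ/mol): Si 4356, C 6223, K 5877.
Putting it together, IE_4: Si < K < C.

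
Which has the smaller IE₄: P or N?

IE_4 is the cost of taking one more electron from the +3 cation: P³⁺ still has 2 valence electrons; N³⁺ still has 2 valence electrons.
All are still removing valence electrons, so compare the +3 ions as you would atoms: IE_4 generally rises across a period (higher Z_eff) and falls down a group (larger shell), subject to the usual subshell exceptions.
Valence configurations: P³⁺ [Ne]3s², N³⁺ [He]2s².
Tabulated IE_4 (kJ/mol): P 4964, N 7475.
Overall IE_4 order: P < N.

P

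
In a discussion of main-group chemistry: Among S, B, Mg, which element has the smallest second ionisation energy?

IE_2 is the cost of taking one more electron from the +1 cation: S⁺ still has 5 valence electrons; B⁺ still has 2 valence electrons; Mg⁺ still has 1 valence electron.
All are still removing valence electrons, so compare the +1 ions as you would atoms: IE_2 generally rises across a period (higher Z_eff) and falls down a group (larger shell), subject to the usual subshell exceptions.
Valence configurations: S⁺ [Ne]3s²3p³, B⁺ [He]2s², Mg⁺ [Ne]3s¹.
The numbers (kJ/mol): S 2252, B 2427, Mg 1451.
Putting it together, IE_2: Mg < S < B.

Mg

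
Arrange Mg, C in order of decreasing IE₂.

C > Mg

Consider each +1 ion: Mg⁺ still has 1 valence electron; C⁺ still has 3 valence electrons.
All are still removing valence electrons, so compare the +1 ions as you would atoms: IE_2 generally rises across a period (higher Z_eff) and falls down a group (larger shell), subject to the usual subshell exceptions.
Valence configurations: Mg⁺ [Ne]3s¹, C⁺ [He]2s²2p¹.
The numbers (kJ/mol): Mg 1451, C 2353.
Putting it together, IE_2: Mg < C.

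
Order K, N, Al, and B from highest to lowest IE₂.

After 1 electron has been removed, what remains? K⁺ is the bare [Ar] core; N⁺ still has 4 valence electrons; Al⁺ still has 2 valence electrons; B⁺ still has 2 valence electrons.
Breaking into a closed-shell core is much more expensive than removing a leftover valence electron — K has the largest IE_2 here.
Valence configurations: N⁺ [He]2s²2p², Al⁺ [Ne]3s², B⁺ [He]2s².
Approximate IE_2 values (kJ/mol): K 3052, N 2856, Al 1817, B 2427.
Hence IE_2: Al < B < N < K.

K > N > B > Al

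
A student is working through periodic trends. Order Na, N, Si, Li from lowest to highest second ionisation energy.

Si < N < Na < Li

The second ionization energy removes an electron from the +1 ion. For each element: Na⁺ is the bare [Ne] core; N⁺ still has 4 valence electrons; Si⁺ still has 3 valence electrons; Li⁺ is the bare [He] core.
Pulling an electron out of a noble-gas core costs far more than removing a remaining valence electron, so Na and Li sit at the high end of IE_2.
Valence configurations: N⁺ [He]2s²2p², Si⁺ [Ne]3s²3p¹.
Tabulated IE_2 (kJ/mol): Na 4562, N 2856, Si 1577, Li 7298.
Hence IE_2: Si < N < Na < Li.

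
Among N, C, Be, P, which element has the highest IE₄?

Be

IE_4 is the cost of taking one more electron from the +3 cation: N³⁺ still has 2 valence electrons; C³⁺ still has 1 valence electron; Be³⁺ is already 1 electron into the core; P³⁺ still has 2 valence electrons.
Pulling an electron out of a noble-gas core costs far more than removing a remaining valence electron, so Be sits at the high end of IE_4.
Valence configurations: N³⁺ [He]2s², C³⁺ [He]2s¹, P³⁺ [Ne]3s².
The numbers (kJ/mol): N 7475, C 6223, Be 21007, P 4964.
Putting it together, IE_4: P < C < N < Be.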